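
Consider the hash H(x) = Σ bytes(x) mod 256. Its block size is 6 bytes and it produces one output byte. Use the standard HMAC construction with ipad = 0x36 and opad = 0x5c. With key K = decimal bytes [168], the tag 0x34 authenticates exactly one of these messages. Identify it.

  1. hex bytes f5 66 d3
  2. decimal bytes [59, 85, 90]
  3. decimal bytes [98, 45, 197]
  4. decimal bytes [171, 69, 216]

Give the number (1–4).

Key decimal bytes [168] = a8 is 1 byte ≤ B = 6; zero-pad to 6 bytes: K' = a8 00 00 00 00 00.
K' ⊕ ipad = 9e 36 36 36 36 36; K' ⊕ opad = f4 5c 5c 5c 5c 5c.
m1: inner = H(9e 36 36 36 36 36 f5 66 d3) = da; tag = H(f4 5c 5c 5c 5c 5c da) = 9a
m2: inner = H(9e 36 36 36 36 36 3b 55 5a) = 96; tag = H(f4 5c 5c 5c 5c 5c 96) = 56
m3: inner = H(9e 36 36 36 36 36 62 2d c5) = 00; tag = H(f4 5c 5c 5c 5c 5c 00) = c0
m4: inner = H(9e 36 36 36 36 36 ab 45 d8) = 74; tag = H(f4 5c 5c 5c 5c 5c 74) = 34 ← matches

4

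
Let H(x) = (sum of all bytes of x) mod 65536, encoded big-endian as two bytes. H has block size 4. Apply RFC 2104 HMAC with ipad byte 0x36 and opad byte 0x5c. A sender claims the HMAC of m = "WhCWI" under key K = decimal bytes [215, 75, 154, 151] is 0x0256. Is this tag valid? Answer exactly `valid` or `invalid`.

Key decimal bytes [215, 75, 154, 151] = d7 4b 9a 97 is exactly B = 4 bytes: K' = d7 4b 9a 97.
K' ⊕ ipad = e1 7d ac a1; K' ⊕ opad = 8b 17 c6 cb.
Inner hash: sum = 225+125+172+161+87+104+67+87+73 = 1101 → 04 4d.
Outer hash (recomputed tag): sum = 139+23+198+203+4+77 = 644 → 02 84.
Recomputed tag = 0284; claimed = 0256 → mismatch.

invalid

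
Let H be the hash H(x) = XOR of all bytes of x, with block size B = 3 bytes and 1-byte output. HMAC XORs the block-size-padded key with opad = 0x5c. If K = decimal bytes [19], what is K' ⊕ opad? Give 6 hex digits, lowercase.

Key decimal bytes [19] = 13 is 1 byte ≤ B = 3; zero-pad to 3 bytes: K' = 13 00 00.
XOR each byte with 0x5c: 13⊕5c=4f, 00⊕5c=5c, 00⊕5c=5c.

4f5c5c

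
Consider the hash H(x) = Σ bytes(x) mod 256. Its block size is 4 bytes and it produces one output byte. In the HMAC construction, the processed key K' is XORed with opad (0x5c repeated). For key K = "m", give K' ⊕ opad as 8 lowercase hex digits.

315c5c5c

Key "m" = 6d is 1 byte ≤ B = 4; zero-pad to 4 bytes: K' = 6d 00 00 00.
XOR each byte with 0x5c: 6d⊕5c=31, 00⊕5c=5c, 00⊕5c=5c, 00⊕5c=5c.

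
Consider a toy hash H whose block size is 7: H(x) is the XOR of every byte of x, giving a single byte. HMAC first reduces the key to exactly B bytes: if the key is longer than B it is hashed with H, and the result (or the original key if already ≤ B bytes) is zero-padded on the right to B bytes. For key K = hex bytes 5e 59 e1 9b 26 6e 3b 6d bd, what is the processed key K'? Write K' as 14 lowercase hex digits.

de000000000000

|K| = 9 > B = 7, so first hash the key.
H(K): XOR 5e⊕59⊕e1⊕9b⊕26⊕6e⊕3b⊕6d⊕bd = de.
Zero-pad H(K) = de to 7 bytes: K' = de 00 00 00 00 00 00.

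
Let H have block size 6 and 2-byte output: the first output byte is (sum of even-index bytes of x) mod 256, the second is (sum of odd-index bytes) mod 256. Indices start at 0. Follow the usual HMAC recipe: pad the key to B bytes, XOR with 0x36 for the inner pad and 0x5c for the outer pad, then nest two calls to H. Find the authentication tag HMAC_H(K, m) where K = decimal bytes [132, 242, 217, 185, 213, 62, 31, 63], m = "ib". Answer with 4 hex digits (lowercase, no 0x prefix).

0118

Key decimal bytes [132, 242, 217, 185, 213, 62, 31, 63] = 84 f2 d9 b9 d5 3e 1f 3f is 8 bytes > B = 6, so hash it first: H(key) = 51 28, then zero-pad to 6 bytes: K' = 51 28 00 00 00 00.
K' ⊕ ipad = 67 1e 36 36 36 36.  K' ⊕ opad = 0d 74 5c 5c 5c 5c.
Inner input = (K'⊕ipad) ∥ m = 67 1e 36 36 36 36 ∥ 69 62.
Inner hash: even-index sum = 316 mod 256 = 60; odd-index sum = 236 mod 256 = 236 → 3c ec.
Outer input = (K'⊕opad) ∥ inner = 0d 74 5c 5c 5c 5c ∥ 3c ec.
Outer hash (tag): even-index sum = 257 mod 256 = 1; odd-index sum = 536 mod 256 = 24 → 01 18.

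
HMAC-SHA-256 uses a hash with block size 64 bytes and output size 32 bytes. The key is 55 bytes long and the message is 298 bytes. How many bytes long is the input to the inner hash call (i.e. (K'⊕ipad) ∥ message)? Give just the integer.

Key is 55 ≤ 64 bytes, zero-padded: |K'| = 64.
Inner input = (K'⊕ipad) ∥ m → 64 + 298 = 362 bytes.

362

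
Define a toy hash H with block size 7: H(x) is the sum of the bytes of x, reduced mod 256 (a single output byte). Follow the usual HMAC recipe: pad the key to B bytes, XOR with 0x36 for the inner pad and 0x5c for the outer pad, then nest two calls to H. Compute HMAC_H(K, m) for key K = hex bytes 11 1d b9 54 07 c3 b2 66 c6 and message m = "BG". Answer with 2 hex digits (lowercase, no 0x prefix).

89

Key hex bytes 11 1d b9 54 07 c3 b2 66 c6 is 9 bytes > B = 7, so hash it first: H(key) = e3, then zero-pad to 7 bytes: K' = e3 00 00 00 00 00 00.
K' ⊕ ipad = d5 36 36 36 36 36 36.  K' ⊕ opad = bf 5c 5c 5c 5c 5c 5c.
Inner input = (K'⊕ipad) ∥ m = d5 36 36 36 36 36 36 ∥ 42 47.
Inner hash: sum = 213+54+54+54+54+54+54+66+71 = 674; mod 256 = 162 → a2.
Outer input = (K'⊕opad) ∥ inner = bf 5c 5c 5c 5c 5c 5c ∥ a2.
Outer hash (tag): sum = 191+92+92+92+92+92+92+162 = 905; mod 256 = 137 → 89.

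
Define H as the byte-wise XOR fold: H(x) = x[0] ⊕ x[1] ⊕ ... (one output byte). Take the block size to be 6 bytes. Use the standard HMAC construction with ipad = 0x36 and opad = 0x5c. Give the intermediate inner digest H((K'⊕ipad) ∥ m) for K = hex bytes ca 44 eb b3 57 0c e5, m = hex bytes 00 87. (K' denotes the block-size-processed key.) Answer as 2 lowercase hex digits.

ef

Key hex bytes ca 44 eb b3 57 0c e5 is 7 bytes > B = 6, so hash it first: H(key) = 68, then zero-pad to 6 bytes: K' = 68 00 00 00 00 00.
K' ⊕ ipad = 5e 36 36 36 36 36.
Inner input = 5e 36 36 36 36 36 ∥ 00 87.
Inner hash: XOR 5e⊕36⊕36⊕36⊕36⊕36⊕00⊕87 = ef.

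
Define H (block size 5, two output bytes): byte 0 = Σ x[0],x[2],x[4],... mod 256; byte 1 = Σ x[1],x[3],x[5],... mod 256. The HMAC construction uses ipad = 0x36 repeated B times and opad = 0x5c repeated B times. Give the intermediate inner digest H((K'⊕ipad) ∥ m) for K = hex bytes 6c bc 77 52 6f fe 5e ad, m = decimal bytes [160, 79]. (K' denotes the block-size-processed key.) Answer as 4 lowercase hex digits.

Key hex bytes 6c bc 77 52 6f fe 5e ad is 8 bytes > B = 5, so hash it first: H(key) = b0 b9, then zero-pad to 5 bytes: K' = b0 b9 00 00 00.
K' ⊕ ipad = 86 8f 36 36 36.
Inner input = 86 8f 36 36 36 ∥ a0 4f.
Inner hash: even-index sum = 321 mod 256 = 65; odd-index sum = 357 mod 256 = 101 → 41 65.

4165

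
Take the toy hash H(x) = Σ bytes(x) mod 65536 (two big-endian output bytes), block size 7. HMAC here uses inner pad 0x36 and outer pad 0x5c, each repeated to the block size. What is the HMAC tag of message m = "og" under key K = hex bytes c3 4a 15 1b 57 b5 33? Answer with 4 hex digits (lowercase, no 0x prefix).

Key hex bytes c3 4a 15 1b 57 b5 33 is exactly B = 7 bytes: K' = c3 4a 15 1b 57 b5 33.
K' ⊕ ipad = f5 7c 23 2d 61 83 05.  K' ⊕ opad = 9f 16 49 47 0b e9 6f.
Inner input = (K'⊕ipad) ∥ m = f5 7c 23 2d 61 83 05 ∥ 6f 67.
Inner hash: sum = 245+124+35+45+97+131+5+111+103 = 896 → 03 80.
Outer input = (K'⊕opad) ∥ inner = 9f 16 49 47 0b e9 6f ∥ 03 80.
Outer hash (tag): sum = 159+22+73+71+11+233+111+3+128 = 811 → 03 2b.

032b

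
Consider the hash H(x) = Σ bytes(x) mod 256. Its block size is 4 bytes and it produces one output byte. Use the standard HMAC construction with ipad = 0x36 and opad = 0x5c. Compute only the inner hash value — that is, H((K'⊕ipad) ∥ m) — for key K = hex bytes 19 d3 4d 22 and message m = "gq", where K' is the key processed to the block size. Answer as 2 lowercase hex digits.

7b

Key hex bytes 19 d3 4d 22 is exactly B = 4 bytes: K' = 19 d3 4d 22.
K' ⊕ ipad = 2f e5 7b 14.
Inner input = 2f e5 7b 14 ∥ 67 71.
Inner hash: sum = 47+229+123+20+103+113 = 635; mod 256 = 123 → 7b.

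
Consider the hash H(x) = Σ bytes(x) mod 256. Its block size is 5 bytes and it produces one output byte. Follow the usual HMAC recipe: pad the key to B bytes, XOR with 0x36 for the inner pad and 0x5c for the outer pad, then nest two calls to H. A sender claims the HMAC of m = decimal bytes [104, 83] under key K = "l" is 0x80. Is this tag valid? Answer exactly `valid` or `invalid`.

Key "l" = 6c is 1 byte ≤ B = 5; zero-pad to 5 bytes: K' = 6c 00 00 00 00.
K' ⊕ ipad = 5a 36 36 36 36; K' ⊕ opad = 30 5c 5c 5c 5c.
Inner hash: sum = 90+54+54+54+54+104+83 = 493; mod 256 = 237 → ed.
Outer hash (recomputed tag): sum = 48+92+92+92+92+237 = 653; mod 256 = 141 → 8d.
Recomputed tag = 8d; claimed = 80 → mismatch.

invalid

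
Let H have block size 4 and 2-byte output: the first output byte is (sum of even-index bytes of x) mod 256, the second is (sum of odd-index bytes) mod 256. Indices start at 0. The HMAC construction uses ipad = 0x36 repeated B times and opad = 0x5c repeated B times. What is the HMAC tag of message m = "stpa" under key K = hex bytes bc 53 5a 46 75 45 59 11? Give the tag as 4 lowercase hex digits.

fff3

Key hex bytes bc 53 5a 46 75 45 59 11 is 8 bytes > B = 4, so hash it first: H(key) = e4 ef, then zero-pad to 4 bytes: K' = e4 ef 00 00.
K' ⊕ ipad = d2 d9 36 36.  K' ⊕ opad = b8 b3 5c 5c.
Inner input = (K'⊕ipad) ∥ m = d2 d9 36 36 ∥ 73 74 70 61.
Inner hash: even-index sum = 491 mod 256 = 235; odd-index sum = 484 mod 256 = 228 → eb e4.
Outer input = (K'⊕opad) ∥ inner = b8 b3 5c 5c ∥ eb e4.
Outer hash (tag): even-index sum = 511 mod 256 = 255; odd-index sum = 499 mod 256 = 243 → ff f3.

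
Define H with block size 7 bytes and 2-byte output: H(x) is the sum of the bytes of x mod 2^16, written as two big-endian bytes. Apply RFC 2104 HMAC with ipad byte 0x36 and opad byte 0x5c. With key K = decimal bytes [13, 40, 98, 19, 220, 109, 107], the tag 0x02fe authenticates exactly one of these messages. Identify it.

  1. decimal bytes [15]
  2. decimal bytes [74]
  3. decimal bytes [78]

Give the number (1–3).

3

Key decimal bytes [13, 40, 98, 19, 220, 109, 107] = 0d 28 62 13 dc 6d 6b is exactly B = 7 bytes: K' = 0d 28 62 13 dc 6d 6b.
K' ⊕ ipad = 3b 1e 54 25 ea 5b 5d; K' ⊕ opad = 51 74 3e 4f 80 31 37.
m1: inner = H(3b 1e 54 25 ea 5b 5d 0f) = 02 83; tag = H(51 74 3e 4f 80 31 37 02 83) = 02bf
m2: inner = H(3b 1e 54 25 ea 5b 5d 4a) = 02 be; tag = H(51 74 3e 4f 80 31 37 02 be) = 02fa
m3: inner = H(3b 1e 54 25 ea 5b 5d 4e) = 02 c2; tag = H(51 74 3e 4f 80 31 37 02 c2) = 02fe ← matches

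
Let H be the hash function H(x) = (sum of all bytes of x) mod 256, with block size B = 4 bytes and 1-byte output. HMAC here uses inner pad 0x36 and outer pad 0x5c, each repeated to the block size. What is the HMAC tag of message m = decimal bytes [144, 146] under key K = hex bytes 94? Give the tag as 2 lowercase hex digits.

Key hex bytes 94 is 1 byte ≤ B = 4; zero-pad to 4 bytes: K' = 94 00 00 00.
K' ⊕ ipad = a2 36 36 36.  K' ⊕ opad = c8 5c 5c 5c.
Inner input = (K'⊕ipad) ∥ m = a2 36 36 36 ∥ 90 92.
Inner hash: sum = 162+54+54+54+144+146 = 614; mod 256 = 102 → 66.
Outer input = (K'⊕opad) ∥ inner = c8 5c 5c 5c ∥ 66.
Outer hash (tag): sum = 200+92+92+92+102 = 578; mod 256 = 66 → 42.

42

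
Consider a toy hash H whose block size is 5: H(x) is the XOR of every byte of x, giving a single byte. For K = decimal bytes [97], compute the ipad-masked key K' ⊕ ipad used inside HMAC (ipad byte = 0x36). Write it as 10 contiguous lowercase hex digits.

5736363636

Key decimal bytes [97] = 61 is 1 byte ≤ B = 5; zero-pad to 5 bytes: K' = 61 00 00 00 00.
XOR each byte with 0x36: 61⊕36=57, 00⊕36=36, 00⊕36=36, 00⊕36=36, 00⊕36=36.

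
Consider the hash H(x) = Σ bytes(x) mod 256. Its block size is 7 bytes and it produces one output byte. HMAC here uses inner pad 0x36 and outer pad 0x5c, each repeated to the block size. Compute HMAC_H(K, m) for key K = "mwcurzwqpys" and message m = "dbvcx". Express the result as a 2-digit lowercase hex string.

0d

Key "mwcurzwqpys" = 6d 77 63 75 72 7a 77 71 70 79 73 is 11 bytes > B = 7, so hash it first: H(key) = ec, then zero-pad to 7 bytes: K' = ec 00 00 00 00 00 00.
K' ⊕ ipad = da 36 36 36 36 36 36.  K' ⊕ opad = b0 5c 5c 5c 5c 5c 5c.
Inner input = (K'⊕ipad) ∥ m = da 36 36 36 36 36 36 ∥ 64 62 76 63 78.
Inner hash: sum = 218+54+54+54+54+54+54+100+98+118+99+120 = 1077; mod 256 = 53 → 35.
Outer input = (K'⊕opad) ∥ inner = b0 5c 5c 5c 5c 5c 5c ∥ 35.
Outer hash (tag): sum = 176+92+92+92+92+92+92+53 = 781; mod 256 = 13 → 0d.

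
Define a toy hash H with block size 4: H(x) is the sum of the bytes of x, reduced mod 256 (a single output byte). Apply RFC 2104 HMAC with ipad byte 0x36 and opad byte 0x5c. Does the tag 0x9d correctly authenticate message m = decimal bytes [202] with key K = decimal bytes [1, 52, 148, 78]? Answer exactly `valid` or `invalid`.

invalid

Key decimal bytes [1, 52, 148, 78] = 01 34 94 4e is exactly B = 4 bytes: K' = 01 34 94 4e.
K' ⊕ ipad = 37 02 a2 78; K' ⊕ opad = 5d 68 c8 12.
Inner hash: sum = 55+2+162+120+202 = 541; mod 256 = 29 → 1d.
Outer hash (recomputed tag): sum = 93+104+200+18+29 = 444; mod 256 = 188 → bc.
Recomputed tag = bc; claimed = 9d → mismatch.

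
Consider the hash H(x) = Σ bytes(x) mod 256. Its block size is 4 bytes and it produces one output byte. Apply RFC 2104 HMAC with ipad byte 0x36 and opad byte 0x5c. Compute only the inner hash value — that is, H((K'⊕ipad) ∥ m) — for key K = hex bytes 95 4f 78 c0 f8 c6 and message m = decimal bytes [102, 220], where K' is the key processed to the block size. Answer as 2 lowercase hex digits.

d0

Key hex bytes 95 4f 78 c0 f8 c6 is 6 bytes > B = 4, so hash it first: H(key) = da, then zero-pad to 4 bytes: K' = da 00 00 00.
K' ⊕ ipad = ec 36 36 36.
Inner input = ec 36 36 36 ∥ 66 dc.
Inner hash: sum = 236+54+54+54+102+220 = 720; mod 256 = 208 → d0.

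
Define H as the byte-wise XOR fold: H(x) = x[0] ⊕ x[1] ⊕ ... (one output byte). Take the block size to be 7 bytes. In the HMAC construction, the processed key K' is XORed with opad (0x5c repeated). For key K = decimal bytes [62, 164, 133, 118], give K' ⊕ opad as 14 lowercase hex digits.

62f8d92a5c5c5c

Key decimal bytes [62, 164, 133, 118] = 3e a4 85 76 is 4 bytes ≤ B = 7; zero-pad to 7 bytes: K' = 3e a4 85 76 00 00 00.
XOR each byte with 0x5c: 3e⊕5c=62, a4⊕5c=f8, 85⊕5c=d9, 76⊕5c=2a, 00⊕5c=5c, 00⊕5c=5c, 00⊕5c=5c.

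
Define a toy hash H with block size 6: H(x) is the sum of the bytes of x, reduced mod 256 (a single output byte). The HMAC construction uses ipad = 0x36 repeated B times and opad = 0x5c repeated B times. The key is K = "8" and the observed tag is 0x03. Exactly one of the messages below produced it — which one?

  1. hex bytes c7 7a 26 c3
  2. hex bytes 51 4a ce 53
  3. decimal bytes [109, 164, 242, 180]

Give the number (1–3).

3

Key "8" = 38 is 1 byte ≤ B = 6; zero-pad to 6 bytes: K' = 38 00 00 00 00 00.
K' ⊕ ipad = 0e 36 36 36 36 36; K' ⊕ opad = 64 5c 5c 5c 5c 5c.
m1: inner = H(0e 36 36 36 36 36 c7 7a 26 c3) = 46; tag = H(64 5c 5c 5c 5c 5c 46) = 76
m2: inner = H(0e 36 36 36 36 36 51 4a ce 53) = d8; tag = H(64 5c 5c 5c 5c 5c d8) = 08
m3: inner = H(0e 36 36 36 36 36 6d a4 f2 b4) = d3; tag = H(64 5c 5c 5c 5c 5c d3) = 03 ← matches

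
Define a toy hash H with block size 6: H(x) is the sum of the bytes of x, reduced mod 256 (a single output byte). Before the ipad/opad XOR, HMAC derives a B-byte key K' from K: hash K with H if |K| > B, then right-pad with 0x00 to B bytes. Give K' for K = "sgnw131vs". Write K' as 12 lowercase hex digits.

|K| = 9 > B = 6, so first hash the key.
H(K): sum = 115+103+110+119+49+51+49+118+115 = 829; mod 256 = 61 → 3d.
Zero-pad H(K) = 3d to 6 bytes: K' = 3d 00 00 00 00 00.

3d0000000000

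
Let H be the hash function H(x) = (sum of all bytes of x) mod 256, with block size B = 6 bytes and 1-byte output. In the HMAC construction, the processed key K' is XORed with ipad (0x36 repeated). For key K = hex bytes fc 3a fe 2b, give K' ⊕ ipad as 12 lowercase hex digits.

ca0cc81d3636

Key hex bytes fc 3a fe 2b is 4 bytes ≤ B = 6; zero-pad to 6 bytes: K' = fc 3a fe 2b 00 00.
XOR each byte with 0x36: fc⊕36=ca, 3a⊕36=0c, fe⊕36=c8, 2b⊕36=1d, 00⊕36=36, 00⊕36=36.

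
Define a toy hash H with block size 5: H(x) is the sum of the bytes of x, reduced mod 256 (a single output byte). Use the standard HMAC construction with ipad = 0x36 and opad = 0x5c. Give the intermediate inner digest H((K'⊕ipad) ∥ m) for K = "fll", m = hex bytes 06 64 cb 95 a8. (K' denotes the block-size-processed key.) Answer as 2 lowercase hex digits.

e2

Key "fll" = 66 6c 6c is 3 bytes ≤ B = 5; zero-pad to 5 bytes: K' = 66 6c 6c 00 00.
K' ⊕ ipad = 50 5a 5a 36 36.
Inner input = 50 5a 5a 36 36 ∥ 06 64 cb 95 a8.
Inner hash: sum = 80+90+90+54+54+6+100+203+149+168 = 994; mod 256 = 226 → e2.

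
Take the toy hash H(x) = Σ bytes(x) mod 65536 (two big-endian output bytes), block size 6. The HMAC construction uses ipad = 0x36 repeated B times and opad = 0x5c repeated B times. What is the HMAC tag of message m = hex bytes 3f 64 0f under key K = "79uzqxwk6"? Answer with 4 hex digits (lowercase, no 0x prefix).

0222

Key "79uzqxwk6" = 37 39 75 7a 71 78 77 6b 36 is 9 bytes > B = 6, so hash it first: H(key) = 03 60, then zero-pad to 6 bytes: K' = 03 60 00 00 00 00.
K' ⊕ ipad = 35 56 36 36 36 36.  K' ⊕ opad = 5f 3c 5c 5c 5c 5c.
Inner input = (K'⊕ipad) ∥ m = 35 56 36 36 36 36 ∥ 3f 64 0f.
Inner hash: sum = 53+86+54+54+54+54+63+100+15 = 533 → 02 15.
Outer input = (K'⊕opad) ∥ inner = 5f 3c 5c 5c 5c 5c ∥ 02 15.
Outer hash (tag): sum = 95+60+92+92+92+92+2+21 = 546 → 02 22.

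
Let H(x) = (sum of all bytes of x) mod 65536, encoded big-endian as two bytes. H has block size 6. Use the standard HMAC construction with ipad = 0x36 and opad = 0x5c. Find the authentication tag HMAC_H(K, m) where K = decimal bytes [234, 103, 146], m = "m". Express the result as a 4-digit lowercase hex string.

03b5

Key decimal bytes [234, 103, 146] = ea 67 92 is 3 bytes ≤ B = 6; zero-pad to 6 bytes: K' = ea 67 92 00 00 00.
K' ⊕ ipad = dc 51 a4 36 36 36.  K' ⊕ opad = b6 3b ce 5c 5c 5c.
Inner input = (K'⊕ipad) ∥ m = dc 51 a4 36 36 36 ∥ 6d.
Inner hash: sum = 220+81+164+54+54+54+109 = 736 → 02 e0.
Outer input = (K'⊕opad) ∥ inner = b6 3b ce 5c 5c 5c ∥ 02 e0.
Outer hash (tag): sum = 182+59+206+92+92+92+2+224 = 949 → 03 b5.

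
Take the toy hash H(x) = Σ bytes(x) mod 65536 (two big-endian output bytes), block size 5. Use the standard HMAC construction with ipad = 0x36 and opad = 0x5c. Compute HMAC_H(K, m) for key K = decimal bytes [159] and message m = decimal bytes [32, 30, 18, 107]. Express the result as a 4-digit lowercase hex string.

Key decimal bytes [159] = 9f is 1 byte ≤ B = 5; zero-pad to 5 bytes: K' = 9f 00 00 00 00.
K' ⊕ ipad = a9 36 36 36 36.  K' ⊕ opad = c3 5c 5c 5c 5c.
Inner input = (K'⊕ipad) ∥ m = a9 36 36 36 36 ∥ 20 1e 12 6b.
Inner hash: sum = 169+54+54+54+54+32+30+18+107 = 572 → 02 3c.
Outer input = (K'⊕opad) ∥ inner = c3 5c 5c 5c 5c ∥ 02 3c.
Outer hash (tag): sum = 195+92+92+92+92+2+60 = 625 → 02 71.

0271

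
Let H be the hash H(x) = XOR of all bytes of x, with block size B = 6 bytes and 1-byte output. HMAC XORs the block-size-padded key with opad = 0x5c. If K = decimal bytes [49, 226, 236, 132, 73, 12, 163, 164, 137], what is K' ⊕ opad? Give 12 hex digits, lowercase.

2c5c5c5c5c5c

Key decimal bytes [49, 226, 236, 132, 73, 12, 163, 164, 137] = 31 e2 ec 84 49 0c a3 a4 89 is 9 bytes > B = 6, so hash it first: H(key) = 70, then zero-pad to 6 bytes: K' = 70 00 00 00 00 00.
XOR each byte with 0x5c: 70⊕5c=2c, 00⊕5c=5c, 00⊕5c=5c, 00⊕5c=5c, 00⊕5c=5c, 00⊕5c=5c.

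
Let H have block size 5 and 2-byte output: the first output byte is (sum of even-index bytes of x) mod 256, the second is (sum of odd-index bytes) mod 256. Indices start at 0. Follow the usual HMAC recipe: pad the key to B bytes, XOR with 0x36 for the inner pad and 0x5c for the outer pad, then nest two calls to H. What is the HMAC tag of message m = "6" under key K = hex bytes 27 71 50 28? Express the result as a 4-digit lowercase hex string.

7e4e

Key hex bytes 27 71 50 28 is 4 bytes ≤ B = 5; zero-pad to 5 bytes: K' = 27 71 50 28 00.
K' ⊕ ipad = 11 47 66 1e 36.  K' ⊕ opad = 7b 2d 0c 74 5c.
Inner input = (K'⊕ipad) ∥ m = 11 47 66 1e 36 ∥ 36.
Inner hash: even-index sum = 173 mod 256 = 173; odd-index sum = 155 mod 256 = 155 → ad 9b.
Outer input = (K'⊕opad) ∥ inner = 7b 2d 0c 74 5c ∥ ad 9b.
Outer hash (tag): even-index sum = 382 mod 256 = 126; odd-index sum = 334 mod 256 = 78 → 7e 4e.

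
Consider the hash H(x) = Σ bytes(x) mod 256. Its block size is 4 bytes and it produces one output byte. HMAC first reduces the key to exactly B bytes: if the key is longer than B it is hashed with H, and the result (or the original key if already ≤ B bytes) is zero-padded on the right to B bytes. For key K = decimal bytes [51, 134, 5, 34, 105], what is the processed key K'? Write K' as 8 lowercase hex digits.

49000000

|K| = 5 > B = 4, so first hash the key.
H(K): sum = 51+134+5+34+105 = 329; mod 256 = 73 → 49.
Zero-pad H(K) = 49 to 4 bytes: K' = 49 00 00 00.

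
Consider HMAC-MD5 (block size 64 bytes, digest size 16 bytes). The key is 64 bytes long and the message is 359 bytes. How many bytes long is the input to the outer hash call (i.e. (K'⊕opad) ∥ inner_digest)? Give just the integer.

80

Key is 64 ≤ 64 bytes, zero-padded: |K'| = 64.
Outer input = (K'⊕opad) ∥ H(inner) → 64 + 16 = 80 bytes.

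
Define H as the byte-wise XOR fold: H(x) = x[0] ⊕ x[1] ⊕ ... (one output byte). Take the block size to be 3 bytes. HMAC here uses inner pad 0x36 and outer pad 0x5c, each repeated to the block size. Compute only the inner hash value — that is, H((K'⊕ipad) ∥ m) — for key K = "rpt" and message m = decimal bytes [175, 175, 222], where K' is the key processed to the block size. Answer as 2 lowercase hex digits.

9e

Key "rpt" = 72 70 74 is exactly B = 3 bytes: K' = 72 70 74.
K' ⊕ ipad = 44 46 42.
Inner input = 44 46 42 ∥ af af de.
Inner hash: XOR 44⊕46⊕42⊕af⊕af⊕de = 9e.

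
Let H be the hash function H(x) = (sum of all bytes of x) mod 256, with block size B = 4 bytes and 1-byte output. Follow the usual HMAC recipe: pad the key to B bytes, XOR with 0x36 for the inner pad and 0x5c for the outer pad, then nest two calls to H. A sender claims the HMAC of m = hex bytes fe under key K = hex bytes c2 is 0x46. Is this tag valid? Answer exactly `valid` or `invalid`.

Key hex bytes c2 is 1 byte ≤ B = 4; zero-pad to 4 bytes: K' = c2 00 00 00.
K' ⊕ ipad = f4 36 36 36; K' ⊕ opad = 9e 5c 5c 5c.
Inner hash: sum = 244+54+54+54+254 = 660; mod 256 = 148 → 94.
Outer hash (recomputed tag): sum = 158+92+92+92+148 = 582; mod 256 = 70 → 46.
Recomputed tag = 46; claimed = 46 → match.

valid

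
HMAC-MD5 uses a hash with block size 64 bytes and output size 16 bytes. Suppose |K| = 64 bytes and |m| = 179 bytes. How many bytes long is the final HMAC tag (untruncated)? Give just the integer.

The tag is one MD5 digest: 16 bytes.

16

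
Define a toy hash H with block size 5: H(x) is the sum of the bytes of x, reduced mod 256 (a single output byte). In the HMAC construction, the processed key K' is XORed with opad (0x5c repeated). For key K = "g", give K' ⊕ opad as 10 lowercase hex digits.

3b5c5c5c5c

Key "g" = 67 is 1 byte ≤ B = 5; zero-pad to 5 bytes: K' = 67 00 00 00 00.
XOR each byte with 0x5c: 67⊕5c=3b, 00⊕5c=5c, 00⊕5c=5c, 00⊕5c=5c, 00⊕5c=5c.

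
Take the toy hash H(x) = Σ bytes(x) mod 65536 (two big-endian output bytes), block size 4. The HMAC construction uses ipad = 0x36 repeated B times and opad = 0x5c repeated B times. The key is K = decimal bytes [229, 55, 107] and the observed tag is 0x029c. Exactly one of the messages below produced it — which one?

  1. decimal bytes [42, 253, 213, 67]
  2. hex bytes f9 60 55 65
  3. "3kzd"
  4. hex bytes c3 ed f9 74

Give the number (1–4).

3

Key decimal bytes [229, 55, 107] = e5 37 6b is 3 bytes ≤ B = 4; zero-pad to 4 bytes: K' = e5 37 6b 00.
K' ⊕ ipad = d3 01 5d 36; K' ⊕ opad = b9 6b 37 5c.
m1: inner = H(d3 01 5d 36 2a fd d5 43) = 03 a6; tag = H(b9 6b 37 5c 03 a6) = 0260
m2: inner = H(d3 01 5d 36 f9 60 55 65) = 03 7a; tag = H(b9 6b 37 5c 03 7a) = 0234
m3: inner = H(d3 01 5d 36 33 6b 7a 64) = 02 e3; tag = H(b9 6b 37 5c 02 e3) = 029c ← matches
m4: inner = H(d3 01 5d 36 c3 ed f9 74) = 04 84; tag = H(b9 6b 37 5c 04 84) = 023f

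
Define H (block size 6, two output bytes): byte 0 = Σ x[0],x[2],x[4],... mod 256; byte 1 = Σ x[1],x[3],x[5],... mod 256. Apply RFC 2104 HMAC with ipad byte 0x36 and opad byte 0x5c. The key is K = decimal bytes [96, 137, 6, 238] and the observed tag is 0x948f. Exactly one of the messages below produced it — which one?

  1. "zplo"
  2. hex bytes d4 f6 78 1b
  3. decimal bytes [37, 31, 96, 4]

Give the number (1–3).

1

Key decimal bytes [96, 137, 6, 238] = 60 89 06 ee is 4 bytes ≤ B = 6; zero-pad to 6 bytes: K' = 60 89 06 ee 00 00.
K' ⊕ ipad = 56 bf 30 d8 36 36; K' ⊕ opad = 3c d5 5a b2 5c 5c.
m1: inner = H(56 bf 30 d8 36 36 7a 70 6c 6f) = a2 ac; tag = H(3c d5 5a b2 5c 5c a2 ac) = 948f ← matches
m2: inner = H(56 bf 30 d8 36 36 d4 f6 78 1b) = 08 de; tag = H(3c d5 5a b2 5c 5c 08 de) = fac1
m3: inner = H(56 bf 30 d8 36 36 25 1f 60 04) = 41 f0; tag = H(3c d5 5a b2 5c 5c 41 f0) = 33d3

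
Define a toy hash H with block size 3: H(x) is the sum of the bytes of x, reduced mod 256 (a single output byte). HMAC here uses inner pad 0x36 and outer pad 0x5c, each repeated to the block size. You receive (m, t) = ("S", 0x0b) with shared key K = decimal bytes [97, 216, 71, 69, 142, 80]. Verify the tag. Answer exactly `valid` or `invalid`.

Key decimal bytes [97, 216, 71, 69, 142, 80] = 61 d8 47 45 8e 50 is 6 bytes > B = 3, so hash it first: H(key) = a3, then zero-pad to 3 bytes: K' = a3 00 00.
K' ⊕ ipad = 95 36 36; K' ⊕ opad = ff 5c 5c.
Inner hash: sum = 149+54+54+83 = 340; mod 256 = 84 → 54.
Outer hash (recomputed tag): sum = 255+92+92+84 = 523; mod 256 = 11 → 0b.
Recomputed tag = 0b; claimed = 0b → match.

valid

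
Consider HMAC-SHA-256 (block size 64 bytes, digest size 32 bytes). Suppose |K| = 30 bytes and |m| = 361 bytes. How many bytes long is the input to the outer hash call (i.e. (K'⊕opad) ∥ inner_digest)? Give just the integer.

Key is 30 ≤ 64 bytes, zero-padded: |K'| = 64.
Outer input = (K'⊕opad) ∥ H(inner) → 64 + 32 = 96 bytes.

96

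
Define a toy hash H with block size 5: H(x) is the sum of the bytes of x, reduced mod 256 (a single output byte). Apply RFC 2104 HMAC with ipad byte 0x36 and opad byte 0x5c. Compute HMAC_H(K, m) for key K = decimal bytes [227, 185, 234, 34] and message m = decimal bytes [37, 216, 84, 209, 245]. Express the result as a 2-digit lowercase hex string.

Key decimal bytes [227, 185, 234, 34] = e3 b9 ea 22 is 4 bytes ≤ B = 5; zero-pad to 5 bytes: K' = e3 b9 ea 22 00.
K' ⊕ ipad = d5 8f dc 14 36.  K' ⊕ opad = bf e5 b6 7e 5c.
Inner input = (K'⊕ipad) ∥ m = d5 8f dc 14 36 ∥ 25 d8 54 d1 f5.
Inner hash: sum = 213+143+220+20+54+37+216+84+209+245 = 1441; mod 256 = 161 → a1.
Outer input = (K'⊕opad) ∥ inner = bf e5 b6 7e 5c ∥ a1.
Outer hash (tag): sum = 191+229+182+126+92+161 = 981; mod 256 = 213 → d5.

d5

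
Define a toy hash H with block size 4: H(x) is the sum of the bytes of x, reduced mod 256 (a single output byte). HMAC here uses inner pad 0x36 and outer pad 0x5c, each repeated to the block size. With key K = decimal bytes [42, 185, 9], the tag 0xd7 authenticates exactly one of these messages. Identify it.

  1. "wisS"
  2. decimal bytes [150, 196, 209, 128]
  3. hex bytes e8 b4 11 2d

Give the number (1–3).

Key decimal bytes [42, 185, 9] = 2a b9 09 is 3 bytes ≤ B = 4; zero-pad to 4 bytes: K' = 2a b9 09 00.
K' ⊕ ipad = 1c 8f 3f 36; K' ⊕ opad = 76 e5 55 5c.
m1: inner = H(1c 8f 3f 36 77 69 73 53) = c6; tag = H(76 e5 55 5c c6) = d2
m2: inner = H(1c 8f 3f 36 96 c4 d1 80) = cb; tag = H(76 e5 55 5c cb) = d7 ← matches
m3: inner = H(1c 8f 3f 36 e8 b4 11 2d) = fa; tag = H(76 e5 55 5c fa) = 06

2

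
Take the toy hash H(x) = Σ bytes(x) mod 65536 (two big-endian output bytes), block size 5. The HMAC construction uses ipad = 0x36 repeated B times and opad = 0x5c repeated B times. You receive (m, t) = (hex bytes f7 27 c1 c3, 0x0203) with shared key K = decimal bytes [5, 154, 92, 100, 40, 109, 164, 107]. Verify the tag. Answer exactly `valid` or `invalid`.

Key decimal bytes [5, 154, 92, 100, 40, 109, 164, 107] = 05 9a 5c 64 28 6d a4 6b is 8 bytes > B = 5, so hash it first: H(key) = 03 03, then zero-pad to 5 bytes: K' = 03 03 00 00 00.
K' ⊕ ipad = 35 35 36 36 36; K' ⊕ opad = 5f 5f 5c 5c 5c.
Inner hash: sum = 53+53+54+54+54+247+39+193+195 = 942 → 03 ae.
Outer hash (recomputed tag): sum = 95+95+92+92+92+3+174 = 643 → 02 83.
Recomputed tag = 0283; claimed = 0203 → mismatch.

invalid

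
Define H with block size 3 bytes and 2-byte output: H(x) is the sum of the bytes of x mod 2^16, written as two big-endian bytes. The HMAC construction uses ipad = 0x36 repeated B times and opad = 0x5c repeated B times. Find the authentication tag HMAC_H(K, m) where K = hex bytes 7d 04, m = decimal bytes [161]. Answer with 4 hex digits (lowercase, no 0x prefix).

012a

Key hex bytes 7d 04 is 2 bytes ≤ B = 3; zero-pad to 3 bytes: K' = 7d 04 00.
K' ⊕ ipad = 4b 32 36.  K' ⊕ opad = 21 58 5c.
Inner input = (K'⊕ipad) ∥ m = 4b 32 36 ∥ a1.
Inner hash: sum = 75+50+54+161 = 340 → 01 54.
Outer input = (K'⊕opad) ∥ inner = 21 58 5c ∥ 01 54.
Outer hash (tag): sum = 33+88+92+1+84 = 298 → 01 2a.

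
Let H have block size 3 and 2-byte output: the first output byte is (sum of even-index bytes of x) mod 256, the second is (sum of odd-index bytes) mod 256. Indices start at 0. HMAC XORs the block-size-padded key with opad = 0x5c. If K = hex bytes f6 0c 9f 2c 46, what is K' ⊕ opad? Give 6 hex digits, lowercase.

87645c

Key hex bytes f6 0c 9f 2c 46 is 5 bytes > B = 3, so hash it first: H(key) = db 38, then zero-pad to 3 bytes: K' = db 38 00.
XOR each byte with 0x5c: db⊕5c=87, 38⊕5c=64, 00⊕5c=5c.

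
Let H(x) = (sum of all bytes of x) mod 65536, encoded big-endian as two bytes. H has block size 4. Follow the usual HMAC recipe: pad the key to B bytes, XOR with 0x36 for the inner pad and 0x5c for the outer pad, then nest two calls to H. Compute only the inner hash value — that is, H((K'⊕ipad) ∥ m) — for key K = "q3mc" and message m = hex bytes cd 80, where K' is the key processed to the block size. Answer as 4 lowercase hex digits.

Key "q3mc" = 71 33 6d 63 is exactly B = 4 bytes: K' = 71 33 6d 63.
K' ⊕ ipad = 47 05 5b 55.
Inner input = 47 05 5b 55 ∥ cd 80.
Inner hash: sum = 71+5+91+85+205+128 = 585 → 02 49.

0249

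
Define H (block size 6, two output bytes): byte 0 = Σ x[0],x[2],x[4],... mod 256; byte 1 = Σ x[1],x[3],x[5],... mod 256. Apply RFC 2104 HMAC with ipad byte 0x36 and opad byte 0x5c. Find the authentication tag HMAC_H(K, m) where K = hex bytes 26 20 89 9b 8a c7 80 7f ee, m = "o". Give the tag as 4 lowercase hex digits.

Key hex bytes 26 20 89 9b 8a c7 80 7f ee is 9 bytes > B = 6, so hash it first: H(key) = a7 01, then zero-pad to 6 bytes: K' = a7 01 00 00 00 00.
K' ⊕ ipad = 91 37 36 36 36 36.  K' ⊕ opad = fb 5d 5c 5c 5c 5c.
Inner input = (K'⊕ipad) ∥ m = 91 37 36 36 36 36 ∥ 6f.
Inner hash: even-index sum = 364 mod 256 = 108; odd-index sum = 163 mod 256 = 163 → 6c a3.
Outer input = (K'⊕opad) ∥ inner = fb 5d 5c 5c 5c 5c ∥ 6c a3.
Outer hash (tag): even-index sum = 543 mod 256 = 31; odd-index sum = 440 mod 256 = 184 → 1f b8.

1fb8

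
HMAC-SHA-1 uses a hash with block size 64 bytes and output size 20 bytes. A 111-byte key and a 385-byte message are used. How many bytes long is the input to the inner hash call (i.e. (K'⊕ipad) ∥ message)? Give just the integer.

Key is 111 > 64 bytes, so it is hashed to 20 bytes then zero-padded to 64: |K'| = 64.
Inner input = (K'⊕ipad) ∥ m → 64 + 385 = 449 bytes.

449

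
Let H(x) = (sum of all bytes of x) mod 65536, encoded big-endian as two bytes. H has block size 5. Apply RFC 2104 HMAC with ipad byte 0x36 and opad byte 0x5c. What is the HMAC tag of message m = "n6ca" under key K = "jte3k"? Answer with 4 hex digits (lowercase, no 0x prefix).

01fa

Key "jte3k" = 6a 74 65 33 6b is exactly B = 5 bytes: K' = 6a 74 65 33 6b.
K' ⊕ ipad = 5c 42 53 05 5d.  K' ⊕ opad = 36 28 39 6f 37.
Inner input = (K'⊕ipad) ∥ m = 5c 42 53 05 5d ∥ 6e 36 63 61.
Inner hash: sum = 92+66+83+5+93+110+54+99+97 = 699 → 02 bb.
Outer input = (K'⊕opad) ∥ inner = 36 28 39 6f 37 ∥ 02 bb.
Outer hash (tag): sum = 54+40+57+111+55+2+187 = 506 → 01 fa.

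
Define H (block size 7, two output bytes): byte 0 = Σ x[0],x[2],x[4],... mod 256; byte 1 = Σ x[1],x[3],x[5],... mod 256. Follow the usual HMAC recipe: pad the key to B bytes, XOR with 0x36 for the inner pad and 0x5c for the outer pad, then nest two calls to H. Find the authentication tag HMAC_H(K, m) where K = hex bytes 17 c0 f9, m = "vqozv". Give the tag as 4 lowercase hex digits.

659b

Key hex bytes 17 c0 f9 is 3 bytes ≤ B = 7; zero-pad to 7 bytes: K' = 17 c0 f9 00 00 00 00.
K' ⊕ ipad = 21 f6 cf 36 36 36 36.  K' ⊕ opad = 4b 9c a5 5c 5c 5c 5c.
Inner input = (K'⊕ipad) ∥ m = 21 f6 cf 36 36 36 36 ∥ 76 71 6f 7a 76.
Inner hash: even-index sum = 583 mod 256 = 71; odd-index sum = 701 mod 256 = 189 → 47 bd.
Outer input = (K'⊕opad) ∥ inner = 4b 9c a5 5c 5c 5c 5c ∥ 47 bd.
Outer hash (tag): even-index sum = 613 mod 256 = 101; odd-index sum = 411 mod 256 = 155 → 65 9b.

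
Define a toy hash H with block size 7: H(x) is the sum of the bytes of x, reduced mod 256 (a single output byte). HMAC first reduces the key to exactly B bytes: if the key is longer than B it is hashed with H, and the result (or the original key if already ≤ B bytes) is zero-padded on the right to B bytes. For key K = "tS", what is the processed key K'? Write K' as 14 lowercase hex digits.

Key "tS" = 74 53 is 2 bytes ≤ B = 7; zero-pad to 7 bytes: K' = 74 53 00 00 00 00 00.

74530000000000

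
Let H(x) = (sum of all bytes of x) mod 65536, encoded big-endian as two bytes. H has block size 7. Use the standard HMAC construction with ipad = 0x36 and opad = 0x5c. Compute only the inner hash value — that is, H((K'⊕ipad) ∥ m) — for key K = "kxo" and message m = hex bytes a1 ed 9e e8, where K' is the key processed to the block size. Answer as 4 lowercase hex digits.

Key "kxo" = 6b 78 6f is 3 bytes ≤ B = 7; zero-pad to 7 bytes: K' = 6b 78 6f 00 00 00 00.
K' ⊕ ipad = 5d 4e 59 36 36 36 36.
Inner input = 5d 4e 59 36 36 36 36 ∥ a1 ed 9e e8.
Inner hash: sum = 93+78+89+54+54+54+54+161+237+158+232 = 1264 → 04 f0.

04f0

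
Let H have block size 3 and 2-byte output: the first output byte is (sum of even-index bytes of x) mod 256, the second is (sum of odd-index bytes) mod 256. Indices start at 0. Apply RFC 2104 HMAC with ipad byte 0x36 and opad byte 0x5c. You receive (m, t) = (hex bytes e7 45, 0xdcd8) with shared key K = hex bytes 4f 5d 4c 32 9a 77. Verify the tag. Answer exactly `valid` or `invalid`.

Key hex bytes 4f 5d 4c 32 9a 77 is 6 bytes > B = 3, so hash it first: H(key) = 35 06, then zero-pad to 3 bytes: K' = 35 06 00.
K' ⊕ ipad = 03 30 36; K' ⊕ opad = 69 5a 5c.
Inner hash: even-index sum = 126 mod 256 = 126; odd-index sum = 279 mod 256 = 23 → 7e 17.
Outer hash (recomputed tag): even-index sum = 220 mod 256 = 220; odd-index sum = 216 mod 256 = 216 → dc d8.
Recomputed tag = dcd8; claimed = dcd8 → match.

valid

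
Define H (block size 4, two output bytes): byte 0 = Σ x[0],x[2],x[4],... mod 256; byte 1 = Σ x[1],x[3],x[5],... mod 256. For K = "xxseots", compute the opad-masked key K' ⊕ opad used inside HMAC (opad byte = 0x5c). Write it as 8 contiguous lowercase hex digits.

910d5c5c

Key "xxseots" = 78 78 73 65 6f 74 73 is 7 bytes > B = 4, so hash it first: H(key) = cd 51, then zero-pad to 4 bytes: K' = cd 51 00 00.
XOR each byte with 0x5c: cd⊕5c=91, 51⊕5c=0d, 00⊕5c=5c, 00⊕5c=5c.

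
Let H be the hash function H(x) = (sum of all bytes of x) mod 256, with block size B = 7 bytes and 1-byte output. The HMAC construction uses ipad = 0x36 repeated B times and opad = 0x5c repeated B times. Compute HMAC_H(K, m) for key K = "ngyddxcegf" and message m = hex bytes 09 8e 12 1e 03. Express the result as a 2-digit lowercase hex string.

Key "ngyddxcegf" = 6e 67 79 64 64 78 63 65 67 66 is 10 bytes > B = 7, so hash it first: H(key) = 23, then zero-pad to 7 bytes: K' = 23 00 00 00 00 00 00.
K' ⊕ ipad = 15 36 36 36 36 36 36.  K' ⊕ opad = 7f 5c 5c 5c 5c 5c 5c.
Inner input = (K'⊕ipad) ∥ m = 15 36 36 36 36 36 36 ∥ 09 8e 12 1e 03.
Inner hash: sum = 21+54+54+54+54+54+54+9+142+18+30+3 = 547; mod 256 = 35 → 23.
Outer input = (K'⊕opad) ∥ inner = 7f 5c 5c 5c 5c 5c 5c ∥ 23.
Outer hash (tag): sum = 127+92+92+92+92+92+92+35 = 714; mod 256 = 202 → ca.

ca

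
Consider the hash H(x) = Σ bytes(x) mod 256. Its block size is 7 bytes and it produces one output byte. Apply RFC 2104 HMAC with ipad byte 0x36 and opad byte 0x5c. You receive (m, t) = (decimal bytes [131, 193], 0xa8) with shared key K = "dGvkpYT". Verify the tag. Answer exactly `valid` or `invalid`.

Key "dGvkpYT" = 64 47 76 6b 70 59 54 is exactly B = 7 bytes: K' = 64 47 76 6b 70 59 54.
K' ⊕ ipad = 52 71 40 5d 46 6f 62; K' ⊕ opad = 38 1b 2a 37 2c 05 08.
Inner hash: sum = 82+113+64+93+70+111+98+131+193 = 955; mod 256 = 187 → bb.
Outer hash (recomputed tag): sum = 56+27+42+55+44+5+8+187 = 424; mod 256 = 168 → a8.
Recomputed tag = a8; claimed = a8 → match.

valid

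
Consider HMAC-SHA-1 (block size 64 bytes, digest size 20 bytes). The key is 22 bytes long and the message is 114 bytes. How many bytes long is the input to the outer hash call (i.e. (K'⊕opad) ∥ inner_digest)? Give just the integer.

84

Key is 22 ≤ 64 bytes, zero-padded: |K'| = 64.
Outer input = (K'⊕opad) ∥ H(inner) → 64 + 20 = 84 bytes.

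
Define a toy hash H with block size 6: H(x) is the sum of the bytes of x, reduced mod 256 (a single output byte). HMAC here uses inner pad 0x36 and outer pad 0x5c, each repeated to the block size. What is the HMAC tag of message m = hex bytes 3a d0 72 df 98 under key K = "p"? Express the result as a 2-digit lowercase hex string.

3f

Key "p" = 70 is 1 byte ≤ B = 6; zero-pad to 6 bytes: K' = 70 00 00 00 00 00.
K' ⊕ ipad = 46 36 36 36 36 36.  K' ⊕ opad = 2c 5c 5c 5c 5c 5c.
Inner input = (K'⊕ipad) ∥ m = 46 36 36 36 36 36 ∥ 3a d0 72 df 98.
Inner hash: sum = 70+54+54+54+54+54+58+208+114+223+152 = 1095; mod 256 = 71 → 47.
Outer input = (K'⊕opad) ∥ inner = 2c 5c 5c 5c 5c 5c ∥ 47.
Outer hash (tag): sum = 44+92+92+92+92+92+71 = 575; mod 256 = 63 → 3f.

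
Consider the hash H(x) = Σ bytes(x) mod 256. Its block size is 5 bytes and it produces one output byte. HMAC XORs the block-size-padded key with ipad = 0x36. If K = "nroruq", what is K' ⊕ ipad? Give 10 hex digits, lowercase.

9136363636

Key "nroruq" = 6e 72 6f 72 75 71 is 6 bytes > B = 5, so hash it first: H(key) = a7, then zero-pad to 5 bytes: K' = a7 00 00 00 00.
XOR each byte with 0x36: a7⊕36=91, 00⊕36=36, 00⊕36=36, 00⊕36=36, 00⊕36=36.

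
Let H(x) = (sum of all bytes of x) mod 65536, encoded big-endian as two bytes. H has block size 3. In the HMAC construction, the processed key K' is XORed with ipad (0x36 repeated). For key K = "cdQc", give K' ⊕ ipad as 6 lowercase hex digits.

374d36

Key "cdQc" = 63 64 51 63 is 4 bytes > B = 3, so hash it first: H(key) = 01 7b, then zero-pad to 3 bytes: K' = 01 7b 00.
XOR each byte with 0x36: 01⊕36=37, 7b⊕36=4d, 00⊕36=36.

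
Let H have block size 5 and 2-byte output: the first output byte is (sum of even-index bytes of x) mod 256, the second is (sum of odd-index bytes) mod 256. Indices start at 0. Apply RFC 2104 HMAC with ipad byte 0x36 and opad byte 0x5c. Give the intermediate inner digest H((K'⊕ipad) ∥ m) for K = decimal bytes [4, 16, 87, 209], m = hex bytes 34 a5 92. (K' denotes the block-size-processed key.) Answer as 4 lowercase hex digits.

Key decimal bytes [4, 16, 87, 209] = 04 10 57 d1 is 4 bytes ≤ B = 5; zero-pad to 5 bytes: K' = 04 10 57 d1 00.
K' ⊕ ipad = 32 26 61 e7 36.
Inner input = 32 26 61 e7 36 ∥ 34 a5 92.
Inner hash: even-index sum = 366 mod 256 = 110; odd-index sum = 467 mod 256 = 211 → 6e d3.

6ed3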